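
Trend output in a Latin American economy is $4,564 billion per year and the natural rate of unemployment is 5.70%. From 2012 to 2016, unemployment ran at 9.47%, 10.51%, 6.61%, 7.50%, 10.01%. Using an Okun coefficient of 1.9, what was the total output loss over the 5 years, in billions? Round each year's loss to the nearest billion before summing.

Year 2012: gap = -1.9 × (9.47 - 5.7) = -7.163%, loss ≈ 4564 × 7.163/100 ≈ 327.
Year 2013: gap = -1.9 × (10.51 - 5.7) = -9.139%, loss ≈ 4564 × 9.139/100 ≈ 417.
Year 2014: gap = -1.9 × (6.61 - 5.7) = -1.729%, loss ≈ 4564 × 1.729/100 ≈ 79.
Year 2015: gap = -1.9 × (7.5 - 5.7) = -3.42%, loss ≈ 4564 × 3.42/100 ≈ 156.
Year 2016: gap = -1.9 × (10.01 - 5.7) = -8.189%, loss ≈ 4564 × 8.189/100 ≈ 374.
Total lost output = 327 + 417 + 79 + 156 + 374 = 1353 billion.

$1,353 billion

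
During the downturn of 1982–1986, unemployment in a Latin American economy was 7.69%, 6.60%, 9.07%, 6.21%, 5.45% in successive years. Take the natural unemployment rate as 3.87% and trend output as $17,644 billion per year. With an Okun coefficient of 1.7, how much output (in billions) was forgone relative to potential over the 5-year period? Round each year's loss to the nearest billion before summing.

$4,701 billion

Year 1982: gap = -1.7 × (7.69 - 3.87) = -6.494%, loss ≈ 17644 × 6.494/100 ≈ 1146.
Year 1983: gap = -1.7 × (6.6 - 3.87) = -4.641%, loss ≈ 17644 × 4.641/100 ≈ 819.
Year 1984: gap = -1.7 × (9.07 - 3.87) = -8.84%, loss ≈ 17644 × 8.84/100 ≈ 1560.
Year 1985: gap = -1.7 × (6.21 - 3.87) = -3.978%, loss ≈ 17644 × 3.978/100 ≈ 702.
Year 1986: gap = -1.7 × (5.45 - 3.87) = -2.686%, loss ≈ 17644 × 2.686/100 ≈ 474.
Total lost output = 1146 + 819 + 1560 + 702 + 474 = 4701 billion.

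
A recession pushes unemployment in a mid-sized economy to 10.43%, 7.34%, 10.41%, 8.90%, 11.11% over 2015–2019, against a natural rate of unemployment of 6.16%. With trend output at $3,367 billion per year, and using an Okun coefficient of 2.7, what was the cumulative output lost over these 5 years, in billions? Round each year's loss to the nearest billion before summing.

Year 2015: gap = -2.7 × (10.43 - 6.16) = -11.529%, loss ≈ 3367 × 11.529/100 ≈ 388.
Year 2016: gap = -2.7 × (7.34 - 6.16) = -3.186%, loss ≈ 3367 × 3.186/100 ≈ 107.
Year 2017: gap = -2.7 × (10.41 - 6.16) = -11.475%, loss ≈ 3367 × 11.475/100 ≈ 386.
Year 2018: gap = -2.7 × (8.9 - 6.16) = -7.398%, loss ≈ 3367 × 7.398/100 ≈ 249.
Year 2019: gap = -2.7 × (11.11 - 6.16) = -13.365%, loss ≈ 3367 × 13.365/100 ≈ 450.
Total lost output = 388 + 107 + 386 + 249 + 450 = 1580 billion.

$1,580 billion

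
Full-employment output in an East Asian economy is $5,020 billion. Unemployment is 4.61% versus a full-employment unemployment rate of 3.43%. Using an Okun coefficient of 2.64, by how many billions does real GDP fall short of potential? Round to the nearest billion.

Output gap = -2.64 × (4.61 - 3.43) = -2.64 × 1.18 = -3.1152%.
Actual GDP ≈ 5020 × 0.968848 ≈ 4864 billion, so the shortfall is 5020 - 4864 = 156 billion.

$156 billion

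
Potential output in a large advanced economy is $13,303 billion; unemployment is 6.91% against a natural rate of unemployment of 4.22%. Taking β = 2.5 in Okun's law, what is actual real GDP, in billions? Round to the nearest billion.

$12,408 billion

Unemployment gap = 6.91 - 4.22 = 2.69 points, so the output gap is -2.5 × 2.69 = -6.725%.
Actual GDP = 13303 × (1 - 6.725/100) = 13303 × 0.93275 ≈ 12408 billion.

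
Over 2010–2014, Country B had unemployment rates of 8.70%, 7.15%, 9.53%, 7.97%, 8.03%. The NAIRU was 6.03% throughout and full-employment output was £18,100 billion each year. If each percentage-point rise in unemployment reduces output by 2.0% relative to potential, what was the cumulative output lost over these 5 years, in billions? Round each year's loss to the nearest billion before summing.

£4,065 billion

Year 2010: gap = -2.0 × (8.7 - 6.03) = -5.34%, loss ≈ 18100 × 5.34/100 ≈ 967.
Year 2011: gap = -2.0 × (7.15 - 6.03) = -2.24%, loss ≈ 18100 × 2.24/100 ≈ 405.
Year 2012: gap = -2.0 × (9.53 - 6.03) = -7%, loss ≈ 18100 × 7/100 ≈ 1267.
Year 2013: gap = -2.0 × (7.97 - 6.03) = -3.88%, loss ≈ 18100 × 3.88/100 ≈ 702.
Year 2014: gap = -2.0 × (8.03 - 6.03) = -4%, loss ≈ 18100 × 4/100 ≈ 724.
Total lost output = 967 + 405 + 1267 + 702 + 724 = 4065 billion.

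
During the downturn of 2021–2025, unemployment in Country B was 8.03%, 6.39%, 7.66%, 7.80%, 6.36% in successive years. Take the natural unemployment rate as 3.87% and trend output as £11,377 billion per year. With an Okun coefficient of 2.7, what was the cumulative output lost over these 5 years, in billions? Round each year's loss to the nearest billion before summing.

£5,188 billion

Year 2021: gap = -2.7 × (8.03 - 3.87) = -11.232%, loss ≈ 11377 × 11.232/100 ≈ 1278.
Year 2022: gap = -2.7 × (6.39 - 3.87) = -6.804%, loss ≈ 11377 × 6.804/100 ≈ 774.
Year 2023: gap = -2.7 × (7.66 - 3.87) = -10.233%, loss ≈ 11377 × 10.233/100 ≈ 1164.
Year 2024: gap = -2.7 × (7.8 - 3.87) = -10.611%, loss ≈ 11377 × 10.611/100 ≈ 1207.
Year 2025: gap = -2.7 × (6.36 - 3.87) = -6.723%, loss ≈ 11377 × 6.723/100 ≈ 765.
Total lost output = 1278 + 774 + 1164 + 1207 + 765 = 5188 billion.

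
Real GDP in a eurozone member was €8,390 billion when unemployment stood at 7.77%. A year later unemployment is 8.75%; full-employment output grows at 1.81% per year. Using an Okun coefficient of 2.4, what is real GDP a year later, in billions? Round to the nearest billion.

Δu = 8.75 - 7.77 = 0.98 points.
Okun's law (growth form): g_Y = g_Y* - β × Δu = 1.81 - 2.4 × (0.98) = 1.81 - 2.352 = -0.542%.
Real GDP in the next year = 8390 × (1 - 0.542/100) = 8390 × 0.99458 ≈ 8345 billion.

€8,345 billion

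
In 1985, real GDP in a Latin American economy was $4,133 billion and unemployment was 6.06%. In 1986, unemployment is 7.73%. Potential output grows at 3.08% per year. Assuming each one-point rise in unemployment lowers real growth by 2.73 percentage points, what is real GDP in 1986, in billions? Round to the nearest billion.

Δu = 7.73 - 6.06 = 1.67 points.
Okun's law (growth form): g_Y = g_Y* - β × Δu = 3.08 - 2.73 × (1.67) = 3.08 - 4.5591 = -1.4791%.
Real GDP in the next year = 4133 × (1 - 1.4791/100) = 4133 × 0.985209 ≈ 4072 billion.

$4,072 billion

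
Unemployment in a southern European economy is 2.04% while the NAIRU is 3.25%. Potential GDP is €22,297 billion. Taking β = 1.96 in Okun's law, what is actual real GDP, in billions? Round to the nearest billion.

Unemployment gap = 2.04 - 3.25 = -1.21 points, so the output gap is -1.96 × (-1.21) = 2.3716%.
Actual GDP = 22297 × (1 + 2.3716/100) = 22297 × 1.023716 ≈ 22826 billion.

€22,826 billion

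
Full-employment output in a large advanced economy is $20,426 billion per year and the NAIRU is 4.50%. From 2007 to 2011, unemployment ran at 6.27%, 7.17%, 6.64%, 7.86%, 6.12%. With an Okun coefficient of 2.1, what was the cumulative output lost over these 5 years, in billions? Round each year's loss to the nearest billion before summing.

$4,958 billion

Year 2007: gap = -2.1 × (6.27 - 4.5) = -3.717%, loss ≈ 20426 × 3.717/100 ≈ 759.
Year 2008: gap = -2.1 × (7.17 - 4.5) = -5.607%, loss ≈ 20426 × 5.607/100 ≈ 1145.
Year 2009: gap = -2.1 × (6.64 - 4.5) = -4.494%, loss ≈ 20426 × 4.494/100 ≈ 918.
Year 2010: gap = -2.1 × (7.86 - 4.5) = -7.056%, loss ≈ 20426 × 7.056/100 ≈ 1441.
Year 2011: gap = -2.1 × (6.12 - 4.5) = -3.402%, loss ≈ 20426 × 3.402/100 ≈ 695.
Total lost output = 759 + 1145 + 918 + 1441 + 695 = 4958 billion.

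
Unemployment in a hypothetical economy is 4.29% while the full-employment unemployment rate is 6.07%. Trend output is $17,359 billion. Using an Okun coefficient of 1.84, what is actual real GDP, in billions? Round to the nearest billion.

$17,928 billion

Unemployment gap = 4.29 - 6.07 = -1.78 points, so the output gap is -1.84 × (-1.78) = 3.2752%.
Actual GDP = 17359 × (1 + 3.2752/100) = 17359 × 1.032752 ≈ 17928 billion.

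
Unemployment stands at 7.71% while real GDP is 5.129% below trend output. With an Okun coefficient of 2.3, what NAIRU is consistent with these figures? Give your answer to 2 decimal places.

5.48%

From Okun's law, u - u* = -(output gap)/β = -(-5.129)/2.3 = 2.23 points.
So u* = 7.71 - 2.23 = 5.48%.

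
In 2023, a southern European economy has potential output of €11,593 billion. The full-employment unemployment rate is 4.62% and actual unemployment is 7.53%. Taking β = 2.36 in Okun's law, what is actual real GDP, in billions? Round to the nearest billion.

€10,797 billion

Unemployment gap = 7.53 - 4.62 = 2.91 points, so the output gap is -2.36 × 2.91 = -6.8676%.
Actual GDP = 11593 × (1 - 6.8676/100) = 11593 × 0.931324 ≈ 10797 billion.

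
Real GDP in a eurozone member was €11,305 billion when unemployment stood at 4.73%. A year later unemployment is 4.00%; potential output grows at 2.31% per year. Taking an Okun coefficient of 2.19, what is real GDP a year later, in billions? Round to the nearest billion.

Δu = 4 - 4.73 = -0.73 points.
Okun's law (growth form): g_Y = g_Y* - β × Δu = 2.31 - 2.19 × (-0.73) = 2.31 + 1.5987 = 3.9087%.
Real GDP in the next year = 11305 × (1 + 3.9087/100) = 11305 × 1.039087 ≈ 11747 billion.

€11,747 billion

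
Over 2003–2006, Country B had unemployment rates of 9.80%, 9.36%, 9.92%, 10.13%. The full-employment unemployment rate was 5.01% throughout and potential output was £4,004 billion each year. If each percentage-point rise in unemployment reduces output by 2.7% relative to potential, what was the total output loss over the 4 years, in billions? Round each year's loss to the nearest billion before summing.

£2,073 billion

Year 2003: gap = -2.7 × (9.8 - 5.01) = -12.933%, loss ≈ 4004 × 12.933/100 ≈ 518.
Year 2004: gap = -2.7 × (9.36 - 5.01) = -11.745%, loss ≈ 4004 × 11.745/100 ≈ 470.
Year 2005: gap = -2.7 × (9.92 - 5.01) = -13.257%, loss ≈ 4004 × 13.257/100 ≈ 531.
Year 2006: gap = -2.7 × (10.13 - 5.01) = -13.824%, loss ≈ 4004 × 13.824/100 ≈ 554.
Total lost output = 518 + 470 + 531 + 554 = 2073 billion.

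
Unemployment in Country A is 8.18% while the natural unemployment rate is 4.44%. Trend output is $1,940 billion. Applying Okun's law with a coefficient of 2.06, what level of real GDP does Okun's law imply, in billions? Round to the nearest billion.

Unemployment gap = 8.18 - 4.44 = 3.74 points, so the output gap is -2.06 × 3.74 = -7.7044%.
Actual GDP = 1940 × (1 - 7.7044/100) = 1940 × 0.922956 ≈ 1791 billion.

$1,791 billion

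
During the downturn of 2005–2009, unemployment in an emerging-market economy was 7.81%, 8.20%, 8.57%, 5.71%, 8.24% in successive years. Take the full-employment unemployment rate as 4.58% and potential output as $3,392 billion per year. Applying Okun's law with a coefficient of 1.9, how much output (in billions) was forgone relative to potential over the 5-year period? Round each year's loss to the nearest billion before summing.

$1,007 billion

Year 2005: gap = -1.9 × (7.81 - 4.58) = -6.137%, loss ≈ 3392 × 6.137/100 ≈ 208.
Year 2006: gap = -1.9 × (8.2 - 4.58) = -6.878%, loss ≈ 3392 × 6.878/100 ≈ 233.
Year 2007: gap = -1.9 × (8.57 - 4.58) = -7.581%, loss ≈ 3392 × 7.581/100 ≈ 257.
Year 2008: gap = -1.9 × (5.71 - 4.58) = -2.147%, loss ≈ 3392 × 2.147/100 ≈ 73.
Year 2009: gap = -1.9 × (8.24 - 4.58) = -6.954%, loss ≈ 3392 × 6.954/100 ≈ 236.
Total lost output = 208 + 233 + 257 + 73 + 236 = 1007 billion.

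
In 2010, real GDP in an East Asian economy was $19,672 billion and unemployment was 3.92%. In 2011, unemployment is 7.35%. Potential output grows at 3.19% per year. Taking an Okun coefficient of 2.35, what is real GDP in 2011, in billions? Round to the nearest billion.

$18,714 billion

Δu = 7.35 - 3.92 = 3.43 points.
Okun's law (growth form): g_Y = g_Y* - β × Δu = 3.19 - 2.35 × (3.43) = 3.19 - 8.0605 = -4.8705%.
Real GDP in the next year = 19672 × (1 - 4.8705/100) = 19672 × 0.951295 ≈ 18714 billion.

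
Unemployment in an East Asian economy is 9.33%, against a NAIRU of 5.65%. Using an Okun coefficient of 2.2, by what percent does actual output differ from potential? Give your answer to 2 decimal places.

-8.10%

The unemployment gap is 9.33 - 5.65 = 3.68 percentage points.
Okun's law gives an output gap of -2.2 × 3.68 = -8.096%, i.e. 8.10% below potential.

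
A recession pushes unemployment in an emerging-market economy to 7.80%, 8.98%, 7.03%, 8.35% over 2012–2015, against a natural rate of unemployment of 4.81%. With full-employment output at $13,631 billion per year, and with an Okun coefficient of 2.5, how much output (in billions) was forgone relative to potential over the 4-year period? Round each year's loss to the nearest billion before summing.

Year 2012: gap = -2.5 × (7.8 - 4.81) = -7.475%, loss ≈ 13631 × 7.475/100 ≈ 1019.
Year 2013: gap = -2.5 × (8.98 - 4.81) = -10.425%, loss ≈ 13631 × 10.425/100 ≈ 1421.
Year 2014: gap = -2.5 × (7.03 - 4.81) = -5.55%, loss ≈ 13631 × 5.55/100 ≈ 757.
Year 2015: gap = -2.5 × (8.35 - 4.81) = -8.85%, loss ≈ 13631 × 8.85/100 ≈ 1206.
Total lost output = 1019 + 1421 + 757 + 1206 = 4403 billion.

$4,403 billion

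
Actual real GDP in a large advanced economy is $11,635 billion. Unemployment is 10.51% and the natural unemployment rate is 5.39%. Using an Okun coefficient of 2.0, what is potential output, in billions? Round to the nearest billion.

$12,962 billion

Unemployment gap = 10.51 - 5.39 = 5.12 points, so output gap = -2 × 5.12 = -10.24%.
Since Y = Y* × (1 + gap/100), Y* = 11635/0.8976 ≈ 12962 billion.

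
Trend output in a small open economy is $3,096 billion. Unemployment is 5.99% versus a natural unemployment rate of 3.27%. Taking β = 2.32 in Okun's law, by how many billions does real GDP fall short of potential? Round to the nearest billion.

$195 billion

Output gap = -2.32 × (5.99 - 3.27) = -2.32 × 2.72 = -6.3104%.
Actual GDP ≈ 3096 × 0.936896 ≈ 2901 billion, so the shortfall is 3096 - 2901 = 195 billion.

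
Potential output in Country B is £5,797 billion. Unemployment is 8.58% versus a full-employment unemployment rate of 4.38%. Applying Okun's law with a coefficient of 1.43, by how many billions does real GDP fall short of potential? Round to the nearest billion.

£348 billion

Output gap = -1.43 × (8.58 - 4.38) = -1.43 × 4.2 = -6.006%.
Actual GDP ≈ 5797 × 0.93994 ≈ 5449 billion, so the shortfall is 5797 - 5449 = 348 billion.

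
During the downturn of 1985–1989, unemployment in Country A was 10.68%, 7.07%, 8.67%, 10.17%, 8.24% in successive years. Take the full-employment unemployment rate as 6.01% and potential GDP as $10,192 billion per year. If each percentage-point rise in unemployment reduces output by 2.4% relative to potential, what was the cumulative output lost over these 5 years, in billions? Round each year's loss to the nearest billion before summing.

Year 1985: gap = -2.4 × (10.68 - 6.01) = -11.208%, loss ≈ 10192 × 11.208/100 ≈ 1142.
Year 1986: gap = -2.4 × (7.07 - 6.01) = -2.544%, loss ≈ 10192 × 2.544/100 ≈ 259.
Year 1987: gap = -2.4 × (8.67 - 6.01) = -6.384%, loss ≈ 10192 × 6.384/100 ≈ 651.
Year 1988: gap = -2.4 × (10.17 - 6.01) = -9.984%, loss ≈ 10192 × 9.984/100 ≈ 1018.
Year 1989: gap = -2.4 × (8.24 - 6.01) = -5.352%, loss ≈ 10192 × 5.352/100 ≈ 545.
Total lost output = 1142 + 259 + 651 + 1018 + 545 = 3615 billion.

$3,615 billion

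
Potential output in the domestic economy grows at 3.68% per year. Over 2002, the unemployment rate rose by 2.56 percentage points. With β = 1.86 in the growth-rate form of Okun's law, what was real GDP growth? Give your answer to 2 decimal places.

-1.08%

Growth-rate Okun's law: g_Y = g_Y* - β × Δu.
g_Y = 3.68 - 1.86 × (2.56) = 3.68 - 4.7616 = -1.0816%, i.e. -1.08% to 2 d.p.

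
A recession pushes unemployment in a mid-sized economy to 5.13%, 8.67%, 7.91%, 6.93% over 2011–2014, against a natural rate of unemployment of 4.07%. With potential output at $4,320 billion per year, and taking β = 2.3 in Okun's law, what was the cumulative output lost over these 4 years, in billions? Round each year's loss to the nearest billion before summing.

Year 2011: gap = -2.3 × (5.13 - 4.07) = -2.438%, loss ≈ 4320 × 2.438/100 ≈ 105.
Year 2012: gap = -2.3 × (8.67 - 4.07) = -10.58%, loss ≈ 4320 × 10.58/100 ≈ 457.
Year 2013: gap = -2.3 × (7.91 - 4.07) = -8.832%, loss ≈ 4320 × 8.832/100 ≈ 382.
Year 2014: gap = -2.3 × (6.93 - 4.07) = -6.578%, loss ≈ 4320 × 6.578/100 ≈ 284.
Total lost output = 105 + 457 + 382 + 284 = 1228 billion.

$1,228 billion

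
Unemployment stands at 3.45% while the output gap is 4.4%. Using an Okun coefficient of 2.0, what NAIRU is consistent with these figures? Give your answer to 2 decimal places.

From Okun's law, u - u* = -(output gap)/β = -(4.4)/2.0 = -2.2 points.
So u* = 3.45 + 2.2 = 5.65%.

5.65%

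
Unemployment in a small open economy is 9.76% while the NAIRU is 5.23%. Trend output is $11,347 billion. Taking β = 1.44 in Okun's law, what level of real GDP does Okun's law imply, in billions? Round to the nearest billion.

$10,607 billion

Unemployment gap = 9.76 - 5.23 = 4.53 points, so the output gap is -1.44 × 4.53 = -6.5232%.
Actual GDP = 11347 × (1 - 6.5232/100) = 11347 × 0.934768 ≈ 10607 billion.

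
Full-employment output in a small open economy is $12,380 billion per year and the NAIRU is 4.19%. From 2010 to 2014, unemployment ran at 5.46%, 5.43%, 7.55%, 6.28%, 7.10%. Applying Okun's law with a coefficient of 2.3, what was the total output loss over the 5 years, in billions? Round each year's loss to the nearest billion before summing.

Year 2010: gap = -2.3 × (5.46 - 4.19) = -2.921%, loss ≈ 12380 × 2.921/100 ≈ 362.
Year 2011: gap = -2.3 × (5.43 - 4.19) = -2.852%, loss ≈ 12380 × 2.852/100 ≈ 353.
Year 2012: gap = -2.3 × (7.55 - 4.19) = -7.728%, loss ≈ 12380 × 7.728/100 ≈ 957.
Year 2013: gap = -2.3 × (6.28 - 4.19) = -4.807%, loss ≈ 12380 × 4.807/100 ≈ 595.
Year 2014: gap = -2.3 × (7.1 - 4.19) = -6.693%, loss ≈ 12380 × 6.693/100 ≈ 829.
Total lost output = 362 + 353 + 957 + 595 + 829 = 3096 billion.

$3,096 billion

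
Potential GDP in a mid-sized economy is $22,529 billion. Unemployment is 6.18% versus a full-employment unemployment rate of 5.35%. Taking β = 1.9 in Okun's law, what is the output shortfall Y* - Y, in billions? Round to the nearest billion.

$355 billion

Output gap = -1.9 × (6.18 - 5.35) = -1.9 × 0.83 = -1.577%.
Actual GDP ≈ 22529 × 0.98423 ≈ 22174 billion, so the shortfall is 22529 - 22174 = 355 billion.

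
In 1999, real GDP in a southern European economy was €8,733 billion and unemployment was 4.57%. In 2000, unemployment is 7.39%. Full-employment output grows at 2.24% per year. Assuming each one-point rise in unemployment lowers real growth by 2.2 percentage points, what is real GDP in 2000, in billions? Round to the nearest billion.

€8,387 billion

Δu = 7.39 - 4.57 = 2.82 points.
Okun's law (growth form): g_Y = g_Y* - β × Δu = 2.24 - 2.2 × (2.82) = 2.24 - 6.204 = -3.964%.
Real GDP in the next year = 8733 × (1 - 3.964/100) = 8733 × 0.96036 ≈ 8387 billion.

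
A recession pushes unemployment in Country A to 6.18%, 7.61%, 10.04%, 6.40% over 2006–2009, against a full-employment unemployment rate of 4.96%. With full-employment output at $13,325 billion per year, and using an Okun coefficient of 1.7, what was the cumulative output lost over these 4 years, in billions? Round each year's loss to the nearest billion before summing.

$2,353 billion

Year 2006: gap = -1.7 × (6.18 - 4.96) = -2.074%, loss ≈ 13325 × 2.074/100 ≈ 276.
Year 2007: gap = -1.7 × (7.61 - 4.96) = -4.505%, loss ≈ 13325 × 4.505/100 ≈ 600.
Year 2008: gap = -1.7 × (10.04 - 4.96) = -8.636%, loss ≈ 13325 × 8.636/100 ≈ 1151.
Year 2009: gap = -1.7 × (6.4 - 4.96) = -2.448%, loss ≈ 13325 × 2.448/100 ≈ 326.
Total lost output = 276 + 600 + 1151 + 326 = 2353 billion.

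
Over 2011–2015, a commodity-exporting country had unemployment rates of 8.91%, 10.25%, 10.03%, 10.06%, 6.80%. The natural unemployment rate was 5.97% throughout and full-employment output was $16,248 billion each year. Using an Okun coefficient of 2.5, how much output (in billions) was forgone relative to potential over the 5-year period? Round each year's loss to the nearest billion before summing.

Year 2011: gap = -2.5 × (8.91 - 5.97) = -7.35%, loss ≈ 16248 × 7.35/100 ≈ 1194.
Year 2012: gap = -2.5 × (10.25 - 5.97) = -10.7%, loss ≈ 16248 × 10.7/100 ≈ 1739.
Year 2013: gap = -2.5 × (10.03 - 5.97) = -10.15%, loss ≈ 16248 × 10.15/100 ≈ 1649.
Year 2014: gap = -2.5 × (10.06 - 5.97) = -10.225%, loss ≈ 16248 × 10.225/100 ≈ 1661.
Year 2015: gap = -2.5 × (6.8 - 5.97) = -2.075%, loss ≈ 16248 × 2.075/100 ≈ 337.
Total lost output = 1194 + 1739 + 1649 + 1661 + 337 = 6580 billion.

$6,580 billion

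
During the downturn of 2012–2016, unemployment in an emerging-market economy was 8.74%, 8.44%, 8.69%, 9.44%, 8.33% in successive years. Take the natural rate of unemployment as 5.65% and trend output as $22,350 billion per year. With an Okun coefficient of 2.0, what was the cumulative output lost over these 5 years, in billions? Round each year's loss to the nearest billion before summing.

Year 2012: gap = -2.0 × (8.74 - 5.65) = -6.18%, loss ≈ 22350 × 6.18/100 ≈ 1381.
Year 2013: gap = -2.0 × (8.44 - 5.65) = -5.58%, loss ≈ 22350 × 5.58/100 ≈ 1247.
Year 2014: gap = -2.0 × (8.69 - 5.65) = -6.08%, loss ≈ 22350 × 6.08/100 ≈ 1359.
Year 2015: gap = -2.0 × (9.44 - 5.65) = -7.58%, loss ≈ 22350 × 7.58/100 ≈ 1694.
Year 2016: gap = -2.0 × (8.33 - 5.65) = -5.36%, loss ≈ 22350 × 5.36/100 ≈ 1198.
Total lost output = 1381 + 1247 + 1359 + 1694 + 1198 = 6879 billion.

$6,879 billion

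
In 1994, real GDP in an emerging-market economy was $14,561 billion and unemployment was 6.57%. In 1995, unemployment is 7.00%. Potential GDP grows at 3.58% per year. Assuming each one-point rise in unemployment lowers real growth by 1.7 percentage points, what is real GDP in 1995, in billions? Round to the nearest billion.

Δu = 7 - 6.57 = 0.43 points.
Okun's law (growth form): g_Y = g_Y* - β × Δu = 3.58 - 1.7 × (0.43) = 3.58 - 0.731 = 2.849%.
Real GDP in the next year = 14561 × (1 + 2.849/100) = 14561 × 1.02849 ≈ 14976 billion.

$14,976 billion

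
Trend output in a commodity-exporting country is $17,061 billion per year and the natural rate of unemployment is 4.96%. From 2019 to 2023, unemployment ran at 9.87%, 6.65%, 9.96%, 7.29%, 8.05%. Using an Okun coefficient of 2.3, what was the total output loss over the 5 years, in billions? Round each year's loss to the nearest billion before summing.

Year 2019: gap = -2.3 × (9.87 - 4.96) = -11.293%, loss ≈ 17061 × 11.293/100 ≈ 1927.
Year 2020: gap = -2.3 × (6.65 - 4.96) = -3.887%, loss ≈ 17061 × 3.887/100 ≈ 663.
Year 2021: gap = -2.3 × (9.96 - 4.96) = -11.5%, loss ≈ 17061 × 11.5/100 ≈ 1962.
Year 2022: gap = -2.3 × (7.29 - 4.96) = -5.359%, loss ≈ 17061 × 5.359/100 ≈ 914.
Year 2023: gap = -2.3 × (8.05 - 4.96) = -7.107%, loss ≈ 17061 × 7.107/100 ≈ 1213.
Total lost output = 1927 + 663 + 1962 + 914 + 1213 = 6679 billion.

$6,679 billion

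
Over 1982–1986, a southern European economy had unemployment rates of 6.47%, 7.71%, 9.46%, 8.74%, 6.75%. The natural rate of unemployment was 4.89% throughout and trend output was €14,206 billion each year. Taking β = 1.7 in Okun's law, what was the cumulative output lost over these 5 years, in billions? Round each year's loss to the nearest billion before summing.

€3,546 billion

Year 1982: gap = -1.7 × (6.47 - 4.89) = -2.686%, loss ≈ 14206 × 2.686/100 ≈ 382.
Year 1983: gap = -1.7 × (7.71 - 4.89) = -4.794%, loss ≈ 14206 × 4.794/100 ≈ 681.
Year 1984: gap = -1.7 × (9.46 - 4.89) = -7.769%, loss ≈ 14206 × 7.769/100 ≈ 1104.
Year 1985: gap = -1.7 × (8.74 - 4.89) = -6.545%, loss ≈ 14206 × 6.545/100 ≈ 930.
Year 1986: gap = -1.7 × (6.75 - 4.89) = -3.162%, loss ≈ 14206 × 3.162/100 ≈ 449.
Total lost output = 382 + 681 + 1104 + 930 + 449 = 3546 billion.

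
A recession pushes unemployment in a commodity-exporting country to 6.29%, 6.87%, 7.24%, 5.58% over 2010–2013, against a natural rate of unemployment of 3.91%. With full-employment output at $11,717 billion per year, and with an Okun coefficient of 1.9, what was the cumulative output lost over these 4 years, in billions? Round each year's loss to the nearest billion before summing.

Year 2010: gap = -1.9 × (6.29 - 3.91) = -4.522%, loss ≈ 11717 × 4.522/100 ≈ 530.
Year 2011: gap = -1.9 × (6.87 - 3.91) = -5.624%, loss ≈ 11717 × 5.624/100 ≈ 659.
Year 2012: gap = -1.9 × (7.24 - 3.91) = -6.327%, loss ≈ 11717 × 6.327/100 ≈ 741.
Year 2013: gap = -1.9 × (5.58 - 3.91) = -3.173%, loss ≈ 11717 × 3.173/100 ≈ 372.
Total lost output = 530 + 659 + 741 + 372 = 2302 billion.

$2,302 billion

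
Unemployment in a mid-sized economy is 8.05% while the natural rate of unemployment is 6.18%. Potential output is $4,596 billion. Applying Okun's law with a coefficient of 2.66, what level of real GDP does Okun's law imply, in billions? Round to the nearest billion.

$4,367 billion

Unemployment gap = 8.05 - 6.18 = 1.87 points, so the output gap is -2.66 × 1.87 = -4.9742%.
Actual GDP = 4596 × (1 - 4.9742/100) = 4596 × 0.950258 ≈ 4367 billion.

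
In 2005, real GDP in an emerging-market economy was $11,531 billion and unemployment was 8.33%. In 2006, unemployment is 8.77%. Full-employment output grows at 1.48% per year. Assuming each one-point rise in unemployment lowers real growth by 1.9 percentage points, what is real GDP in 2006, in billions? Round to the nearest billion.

Δu = 8.77 - 8.33 = 0.44 points.
Okun's law (growth form): g_Y = g_Y* - β × Δu = 1.48 - 1.9 × (0.44) = 1.48 - 0.836 = 0.644%.
Real GDP in the next year = 11531 × (1 + 0.644/100) = 11531 × 1.00644 ≈ 11605 billion.

$11,605 billion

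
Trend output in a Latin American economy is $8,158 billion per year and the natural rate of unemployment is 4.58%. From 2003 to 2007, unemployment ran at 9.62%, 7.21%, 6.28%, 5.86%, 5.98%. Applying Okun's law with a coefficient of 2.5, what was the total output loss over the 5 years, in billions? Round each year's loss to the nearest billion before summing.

Year 2003: gap = -2.5 × (9.62 - 4.58) = -12.6%, loss ≈ 8158 × 12.6/100 ≈ 1028.
Year 2004: gap = -2.5 × (7.21 - 4.58) = -6.575%, loss ≈ 8158 × 6.575/100 ≈ 536.
Year 2005: gap = -2.5 × (6.28 - 4.58) = -4.25%, loss ≈ 8158 × 4.25/100 ≈ 347.
Year 2006: gap = -2.5 × (5.86 - 4.58) = -3.2%, loss ≈ 8158 × 3.2/100 ≈ 261.
Year 2007: gap = -2.5 × (5.98 - 4.58) = -3.5%, loss ≈ 8158 × 3.5/100 ≈ 286.
Total lost output = 1028 + 536 + 347 + 261 + 286 = 2458 billion.

$2,458 billion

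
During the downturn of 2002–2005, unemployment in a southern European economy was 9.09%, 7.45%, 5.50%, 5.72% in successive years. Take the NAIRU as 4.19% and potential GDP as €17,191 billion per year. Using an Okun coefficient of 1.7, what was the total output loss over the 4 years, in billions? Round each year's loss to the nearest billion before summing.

Year 2002: gap = -1.7 × (9.09 - 4.19) = -8.33%, loss ≈ 17191 × 8.33/100 ≈ 1432.
Year 2003: gap = -1.7 × (7.45 - 4.19) = -5.542%, loss ≈ 17191 × 5.542/100 ≈ 953.
Year 2004: gap = -1.7 × (5.5 - 4.19) = -2.227%, loss ≈ 17191 × 2.227/100 ≈ 383.
Year 2005: gap = -1.7 × (5.72 - 4.19) = -2.601%, loss ≈ 17191 × 2.601/100 ≈ 447.
Total lost output = 1432 + 953 + 383 + 447 = 3215 billion.

€3,215 billion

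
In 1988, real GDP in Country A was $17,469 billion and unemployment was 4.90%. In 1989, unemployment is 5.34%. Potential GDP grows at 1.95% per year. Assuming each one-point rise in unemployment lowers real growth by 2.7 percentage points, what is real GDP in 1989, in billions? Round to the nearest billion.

Δu = 5.34 - 4.9 = 0.44 points.
Okun's law (growth form): g_Y = g_Y* - β × Δu = 1.95 - 2.7 × (0.44) = 1.95 - 1.188 = 0.762%.
Real GDP in the next year = 17469 × (1 + 0.762/100) = 17469 × 1.00762 ≈ 17602 billion.

$17,602 billion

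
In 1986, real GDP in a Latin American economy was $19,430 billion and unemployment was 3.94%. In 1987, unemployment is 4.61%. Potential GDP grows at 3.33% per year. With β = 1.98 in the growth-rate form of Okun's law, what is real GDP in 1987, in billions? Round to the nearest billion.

Δu = 4.61 - 3.94 = 0.67 points.
Okun's law (growth form): g_Y = g_Y* - β × Δu = 3.33 - 1.98 × (0.67) = 3.33 - 1.3266 = 2.0034%.
Real GDP in the next year = 19430 × (1 + 2.0034/100) = 19430 × 1.020034 ≈ 19819 billion.

$19,819 billion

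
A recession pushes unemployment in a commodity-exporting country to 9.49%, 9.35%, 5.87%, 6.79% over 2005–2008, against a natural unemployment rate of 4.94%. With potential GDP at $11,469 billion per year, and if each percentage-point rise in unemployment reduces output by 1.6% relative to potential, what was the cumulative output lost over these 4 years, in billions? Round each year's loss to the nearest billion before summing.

$2,154 billion

Year 2005: gap = -1.6 × (9.49 - 4.94) = -7.28%, loss ≈ 11469 × 7.28/100 ≈ 835.
Year 2006: gap = -1.6 × (9.35 - 4.94) = -7.056%, loss ≈ 11469 × 7.056/100 ≈ 809.
Year 2007: gap = -1.6 × (5.87 - 4.94) = -1.488%, loss ≈ 11469 × 1.488/100 ≈ 171.
Year 2008: gap = -1.6 × (6.79 - 4.94) = -2.96%, loss ≈ 11469 × 2.96/100 ≈ 339.
Total lost output = 835 + 809 + 171 + 339 = 2154 billion.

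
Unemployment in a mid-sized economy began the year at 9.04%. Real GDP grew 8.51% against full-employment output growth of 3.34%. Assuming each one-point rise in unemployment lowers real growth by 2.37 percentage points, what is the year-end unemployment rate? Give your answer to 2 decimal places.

Growth-rate Okun's law: g_Y = g_Y* - β × Δu, so Δu = (g_Y* - g_Y)/β.
Δu = (3.34 - 8.51)/2.37 = -5.17/2.37 = -2.18 percentage points.
Year-end unemployment = 9.04 - 2.18 = 6.86%.

6.86%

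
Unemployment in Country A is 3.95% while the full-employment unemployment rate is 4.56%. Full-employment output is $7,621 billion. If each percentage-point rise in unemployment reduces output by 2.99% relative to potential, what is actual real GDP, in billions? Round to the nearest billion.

Unemployment gap = 3.95 - 4.56 = -0.61 points, so the output gap is -2.99 × (-0.61) = 1.8239%.
Actual GDP = 7621 × (1 + 1.8239/100) = 7621 × 1.018239 ≈ 7760 billion.

$7,760 billion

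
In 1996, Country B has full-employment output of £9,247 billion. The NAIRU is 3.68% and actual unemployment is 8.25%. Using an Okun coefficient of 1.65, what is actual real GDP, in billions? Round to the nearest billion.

Unemployment gap = 8.25 - 3.68 = 4.57 points, so the output gap is -1.65 × 4.57 = -7.5405%.
Actual GDP = 9247 × (1 - 7.5405/100) = 9247 × 0.924595 ≈ 8550 billion.

£8,550 billion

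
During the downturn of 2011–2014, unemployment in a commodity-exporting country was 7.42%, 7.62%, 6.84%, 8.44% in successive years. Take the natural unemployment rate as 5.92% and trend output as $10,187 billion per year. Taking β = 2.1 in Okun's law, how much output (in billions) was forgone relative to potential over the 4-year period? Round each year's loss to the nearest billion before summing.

$1,421 billion

Year 2011: gap = -2.1 × (7.42 - 5.92) = -3.15%, loss ≈ 10187 × 3.15/100 ≈ 321.
Year 2012: gap = -2.1 × (7.62 - 5.92) = -3.57%, loss ≈ 10187 × 3.57/100 ≈ 364.
Year 2013: gap = -2.1 × (6.84 - 5.92) = -1.932%, loss ≈ 10187 × 1.932/100 ≈ 197.
Year 2014: gap = -2.1 × (8.44 - 5.92) = -5.292%, loss ≈ 10187 × 5.292/100 ≈ 539.
Total lost output = 321 + 364 + 197 + 539 = 1421 billion.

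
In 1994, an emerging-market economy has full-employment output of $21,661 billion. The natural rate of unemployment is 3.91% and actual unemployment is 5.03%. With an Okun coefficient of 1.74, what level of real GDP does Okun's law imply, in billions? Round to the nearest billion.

$21,239 billion

Unemployment gap = 5.03 - 3.91 = 1.12 points, so the output gap is -1.74 × 1.12 = -1.9488%.
Actual GDP = 21661 × (1 - 1.9488/100) = 21661 × 0.980512 ≈ 21239 billion.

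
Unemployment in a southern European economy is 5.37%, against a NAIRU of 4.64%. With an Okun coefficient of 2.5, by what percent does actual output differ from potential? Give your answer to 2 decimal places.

The unemployment gap is 5.37 - 4.64 = 0.73 percentage points.
Okun's law gives an output gap of -2.5 × 0.73 = -1.825%, i.e. 1.83% below potential.

-1.83%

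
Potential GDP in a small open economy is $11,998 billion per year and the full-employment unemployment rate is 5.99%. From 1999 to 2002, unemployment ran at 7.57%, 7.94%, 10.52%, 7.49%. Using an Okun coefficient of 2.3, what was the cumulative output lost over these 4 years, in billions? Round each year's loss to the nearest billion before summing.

$2,638 billion

Year 1999: gap = -2.3 × (7.57 - 5.99) = -3.634%, loss ≈ 11998 × 3.634/100 ≈ 436.
Year 2000: gap = -2.3 × (7.94 - 5.99) = -4.485%, loss ≈ 11998 × 4.485/100 ≈ 538.
Year 2001: gap = -2.3 × (10.52 - 5.99) = -10.419%, loss ≈ 11998 × 10.419/100 ≈ 1250.
Year 2002: gap = -2.3 × (7.49 - 5.99) = -3.45%, loss ≈ 11998 × 3.45/100 ≈ 414.
Total lost output = 436 + 538 + 1250 + 414 = 2638 billion.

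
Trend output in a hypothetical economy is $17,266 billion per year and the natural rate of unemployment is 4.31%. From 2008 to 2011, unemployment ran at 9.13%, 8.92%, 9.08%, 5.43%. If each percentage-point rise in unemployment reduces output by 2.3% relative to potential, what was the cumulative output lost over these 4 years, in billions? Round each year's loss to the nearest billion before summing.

Year 2008: gap = -2.3 × (9.13 - 4.31) = -11.086%, loss ≈ 17266 × 11.086/100 ≈ 1914.
Year 2009: gap = -2.3 × (8.92 - 4.31) = -10.603%, loss ≈ 17266 × 10.603/100 ≈ 1831.
Year 2010: gap = -2.3 × (9.08 - 4.31) = -10.971%, loss ≈ 17266 × 10.971/100 ≈ 1894.
Year 2011: gap = -2.3 × (5.43 - 4.31) = -2.576%, loss ≈ 17266 × 2.576/100 ≈ 445.
Total lost output = 1914 + 1831 + 1894 + 445 = 6084 billion.

$6,084 billion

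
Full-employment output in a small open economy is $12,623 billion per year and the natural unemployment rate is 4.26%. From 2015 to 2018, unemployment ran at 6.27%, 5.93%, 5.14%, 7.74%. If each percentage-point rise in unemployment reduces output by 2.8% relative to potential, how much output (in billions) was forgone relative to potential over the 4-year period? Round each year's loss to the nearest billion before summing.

$2,841 billion

Year 2015: gap = -2.8 × (6.27 - 4.26) = -5.628%, loss ≈ 12623 × 5.628/100 ≈ 710.
Year 2016: gap = -2.8 × (5.93 - 4.26) = -4.676%, loss ≈ 12623 × 4.676/100 ≈ 590.
Year 2017: gap = -2.8 × (5.14 - 4.26) = -2.464%, loss ≈ 12623 × 2.464/100 ≈ 311.
Year 2018: gap = -2.8 × (7.74 - 4.26) = -9.744%, loss ≈ 12623 × 9.744/100 ≈ 1230.
Total lost output = 710 + 590 + 311 + 1230 = 2841 billion.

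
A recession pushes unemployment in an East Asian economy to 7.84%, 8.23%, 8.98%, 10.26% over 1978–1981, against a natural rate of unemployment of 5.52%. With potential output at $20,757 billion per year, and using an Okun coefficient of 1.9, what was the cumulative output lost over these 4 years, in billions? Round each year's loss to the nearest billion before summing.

$5,218 billion

Year 1978: gap = -1.9 × (7.84 - 5.52) = -4.408%, loss ≈ 20757 × 4.408/100 ≈ 915.
Year 1979: gap = -1.9 × (8.23 - 5.52) = -5.149%, loss ≈ 20757 × 5.149/100 ≈ 1069.
Year 1980: gap = -1.9 × (8.98 - 5.52) = -6.574%, loss ≈ 20757 × 6.574/100 ≈ 1365.
Year 1981: gap = -1.9 × (10.26 - 5.52) = -9.006%, loss ≈ 20757 × 9.006/100 ≈ 1869.
Total lost output = 915 + 1069 + 1365 + 1869 = 5218 billion.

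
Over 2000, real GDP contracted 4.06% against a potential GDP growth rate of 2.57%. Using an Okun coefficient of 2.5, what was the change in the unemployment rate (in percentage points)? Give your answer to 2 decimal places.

Growth-rate Okun's law: g_Y = g_Y* - β × Δu, so Δu = (g_Y* - g_Y)/β.
Δu = (2.57 + 4.06)/2.5 = 6.63/2.5 = 2.65 percentage points.

2.65 percentage points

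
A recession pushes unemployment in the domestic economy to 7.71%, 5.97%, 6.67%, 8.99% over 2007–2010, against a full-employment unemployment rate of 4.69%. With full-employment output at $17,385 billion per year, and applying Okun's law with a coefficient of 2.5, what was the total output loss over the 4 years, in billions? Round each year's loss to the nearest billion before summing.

$4,599 billion

Year 2007: gap = -2.5 × (7.71 - 4.69) = -7.55%, loss ≈ 17385 × 7.55/100 ≈ 1313.
Year 2008: gap = -2.5 × (5.97 - 4.69) = -3.2%, loss ≈ 17385 × 3.2/100 ≈ 556.
Year 2009: gap = -2.5 × (6.67 - 4.69) = -4.95%, loss ≈ 17385 × 4.95/100 ≈ 861.
Year 2010: gap = -2.5 × (8.99 - 4.69) = -10.75%, loss ≈ 17385 × 10.75/100 ≈ 1869.
Total lost output = 1313 + 556 + 861 + 1869 = 4599 billion.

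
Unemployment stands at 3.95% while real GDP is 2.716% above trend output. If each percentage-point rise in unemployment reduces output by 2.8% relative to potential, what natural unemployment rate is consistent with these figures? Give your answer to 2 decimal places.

From Okun's law, u - u* = -(output gap)/β = -(2.716)/2.8 = -0.97 points.
So u* = 3.95 + 0.97 = 4.92%.

4.92%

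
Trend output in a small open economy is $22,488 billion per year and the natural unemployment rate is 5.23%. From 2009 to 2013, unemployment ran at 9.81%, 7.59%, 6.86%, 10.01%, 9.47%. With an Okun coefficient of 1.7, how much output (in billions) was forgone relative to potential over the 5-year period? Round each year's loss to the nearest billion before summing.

Year 2009: gap = -1.7 × (9.81 - 5.23) = -7.786%, loss ≈ 22488 × 7.786/100 ≈ 1751.
Year 2010: gap = -1.7 × (7.59 - 5.23) = -4.012%, loss ≈ 22488 × 4.012/100 ≈ 902.
Year 2011: gap = -1.7 × (6.86 - 5.23) = -2.771%, loss ≈ 22488 × 2.771/100 ≈ 623.
Year 2012: gap = -1.7 × (10.01 - 5.23) = -8.126%, loss ≈ 22488 × 8.126/100 ≈ 1827.
Year 2013: gap = -1.7 × (9.47 - 5.23) = -7.208%, loss ≈ 22488 × 7.208/100 ≈ 1621.
Total lost output = 1751 + 902 + 623 + 1827 + 1621 = 6724 billion.

$6,724 billion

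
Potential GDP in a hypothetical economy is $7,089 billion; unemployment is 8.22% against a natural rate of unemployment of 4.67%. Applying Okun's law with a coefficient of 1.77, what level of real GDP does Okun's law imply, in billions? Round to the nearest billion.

Unemployment gap = 8.22 - 4.67 = 3.55 points, so the output gap is -1.77 × 3.55 = -6.2835%.
Actual GDP = 7089 × (1 - 6.2835/100) = 7089 × 0.937165 ≈ 6644 billion.

$6,644 billion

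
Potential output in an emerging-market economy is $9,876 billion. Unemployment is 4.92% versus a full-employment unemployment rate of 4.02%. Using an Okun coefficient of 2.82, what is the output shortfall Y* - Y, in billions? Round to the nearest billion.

$251 billion

Output gap = -2.82 × (4.92 - 4.02) = -2.82 × 0.9 = -2.538%.
Actual GDP ≈ 9876 × 0.97462 ≈ 9625 billion, so the shortfall is 9876 - 9625 = 251 billion.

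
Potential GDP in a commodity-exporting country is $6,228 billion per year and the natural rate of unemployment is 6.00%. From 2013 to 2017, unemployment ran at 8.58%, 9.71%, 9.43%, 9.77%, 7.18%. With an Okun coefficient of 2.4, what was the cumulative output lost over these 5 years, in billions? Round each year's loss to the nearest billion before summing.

$2,194 billion

Year 2013: gap = -2.4 × (8.58 - 6) = -6.192%, loss ≈ 6228 × 6.192/100 ≈ 386.
Year 2014: gap = -2.4 × (9.71 - 6) = -8.904%, loss ≈ 6228 × 8.904/100 ≈ 555.
Year 2015: gap = -2.4 × (9.43 - 6) = -8.232%, loss ≈ 6228 × 8.232/100 ≈ 513.
Year 2016: gap = -2.4 × (9.77 - 6) = -9.048%, loss ≈ 6228 × 9.048/100 ≈ 564.
Year 2017: gap = -2.4 × (7.18 - 6) = -2.832%, loss ≈ 6228 × 2.832/100 ≈ 176.
Total lost output = 386 + 555 + 513 + 564 + 176 = 2194 billion.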